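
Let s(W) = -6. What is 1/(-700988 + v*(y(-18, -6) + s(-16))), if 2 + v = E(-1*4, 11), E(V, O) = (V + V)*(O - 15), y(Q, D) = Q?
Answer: -1/701708 ≈ -1.4251e-6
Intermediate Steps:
E(V, O) = 2*V*(-15 + O) (E(V, O) = (2*V)*(-15 + O) = 2*V*(-15 + O))
v = 30 (v = -2 + 2*(-1*4)*(-15 + 11) = -2 + 2*(-4)*(-4) = -2 + 32 = 30)
1/(-700988 + v*(y(-18, -6) + s(-16))) = 1/(-700988 + 30*(-18 - 6)) = 1/(-700988 + 30*(-24)) = 1/(-700988 - 720) = 1/(-701708) = -1/701708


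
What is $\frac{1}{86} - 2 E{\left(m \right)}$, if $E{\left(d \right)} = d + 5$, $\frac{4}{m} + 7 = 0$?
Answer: $- \frac{5325}{602} \approx -8.8455$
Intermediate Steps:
$m = - \frac{4}{7}$ ($m = \frac{4}{-7 + 0} = \frac{4}{-7} = 4 \left(- \frac{1}{7}\right) = - \frac{4}{7} \approx -0.57143$)
$E{\left(d \right)} = 5 + d$
$\frac{1}{86} - 2 E{\left(m \right)} = \frac{1}{86} - 2 \left(5 - \frac{4}{7}\right) = \frac{1}{86} - \frac{62}{7} = - \frac{5325}{602}$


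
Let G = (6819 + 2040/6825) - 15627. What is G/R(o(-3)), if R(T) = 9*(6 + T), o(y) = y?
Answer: -4007504/12285 ≈ -326.21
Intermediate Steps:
G = -4007504/455 (G = (6819 + 2040*(1/6825)) - 15627 = (6819 + 136/455) - 15627 = 3102781/455 - 15627 = -4007504/455 ≈ -8807.7)
R(T) = 54 + 9*T
G/R(o(-3)) = -4007504/(455*(54 + 9*(-3))) = -4007504/(455*(54 - 27)) = -4007504/455/27 = -4007504/455*1/27 = -4007504/12285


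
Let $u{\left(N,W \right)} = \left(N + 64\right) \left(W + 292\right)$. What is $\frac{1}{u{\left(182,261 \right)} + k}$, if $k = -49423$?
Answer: $\frac{1}{86615} \approx 1.1545 \cdot 10^{-5}$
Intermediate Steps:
$u{\left(N,W \right)} = \left(64 + N\right) \left(292 + W\right)$
$\frac{1}{u{\left(182,261 \right)} + k} = \frac{1}{\left(18688 + 64 \cdot 261 + 292 \cdot 182 + 182 \cdot 261\right) - 49423} = \frac{1}{\left(18688 + 16704 + 53144 + 47502\right) - 49423} = \frac{1}{136038 - 49423} = \frac{1}{86615}$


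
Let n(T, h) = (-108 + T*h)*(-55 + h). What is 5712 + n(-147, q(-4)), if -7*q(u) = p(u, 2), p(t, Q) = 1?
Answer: 73566/7 ≈ 10509.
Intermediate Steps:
q(u) = -⅐ (q(u) = -⅐*1 = -⅐)
5712 + n(-147, q(-4)) = 5712 + (5940 - 108*(-⅐) - 147*(-⅐)² - 55*(-147)*(-⅐)) = 5712 + (5940 + 108/7 - 147*1/49 - 1155) = 5712 + (5940 + 108/7 - 3 - 1155) = 5712 + 33582/7 = 73566/7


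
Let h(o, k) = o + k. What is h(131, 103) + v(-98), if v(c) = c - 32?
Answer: 104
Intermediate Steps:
v(c) = -32 + c
h(o, k) = k + o
h(131, 103) + v(-98) = (103 + 131) + (-32 - 98) = 234 - 130 = 104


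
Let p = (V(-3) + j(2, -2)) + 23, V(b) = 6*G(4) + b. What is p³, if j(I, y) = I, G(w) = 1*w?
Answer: 97336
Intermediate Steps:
G(w) = w
V(b) = 24 + b (V(b) = 6*4 + b = 24 + b)
p = 46 (p = ((24 - 3) + 2) + 23 = (21 + 2) + 23 = 23 + 23 = 46)
p³ = 46³ = 97336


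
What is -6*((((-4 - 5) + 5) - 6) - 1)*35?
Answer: 2310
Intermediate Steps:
-6*((((-4 - 5) + 5) - 6) - 1)*35 = -6*(((-9 + 5) - 6) - 1)*35 = -6*((-4 - 6) - 1)*35 = -6*(-10 - 1)*35 = -6*(-11)*35 = 66*35 = 2310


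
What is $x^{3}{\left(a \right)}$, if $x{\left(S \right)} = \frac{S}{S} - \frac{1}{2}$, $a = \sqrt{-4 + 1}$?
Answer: $\frac{1}{8} \approx 0.125$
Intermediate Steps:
$a = i \sqrt{3}$ ($a = \sqrt{-3} = i \sqrt{3} \approx 1.732 i$)
$x{\left(S \right)} = \frac{1}{2}$ ($x{\left(S \right)} = 1 - \frac{1}{2} = \frac{1}{2}$)
$x^{3}{\left(a \right)} = \left(\frac{1}{2}\right)^{3} = \frac{1}{8}$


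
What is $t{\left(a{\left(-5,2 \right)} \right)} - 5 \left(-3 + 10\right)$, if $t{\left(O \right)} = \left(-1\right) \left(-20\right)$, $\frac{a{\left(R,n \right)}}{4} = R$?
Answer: $-15$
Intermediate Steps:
$a{\left(R,n \right)} = 4 R$
$t{\left(O \right)} = 20$
$t{\left(a{\left(-5,2 \right)} \right)} - 5 \left(-3 + 10\right) = 20 - 5 \left(-3 + 10\right) = 20 - 5 \cdot 7 = 20 - 35 = -15$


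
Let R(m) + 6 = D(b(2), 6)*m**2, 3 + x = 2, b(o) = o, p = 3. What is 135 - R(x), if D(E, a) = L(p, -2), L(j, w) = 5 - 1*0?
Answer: 136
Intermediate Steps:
L(j, w) = 5 (L(j, w) = 5 + 0 = 5)
D(E, a) = 5
x = -1 (x = -3 + 2 = -1)
R(m) = -6 + 5*m**2
135 - R(x) = 135 - (-6 + 5*(-1)**2) = 135 - (-6 + 5*1) = 135 - (-6 + 5) = 135 - 1*(-1) = 135 + 1 = 136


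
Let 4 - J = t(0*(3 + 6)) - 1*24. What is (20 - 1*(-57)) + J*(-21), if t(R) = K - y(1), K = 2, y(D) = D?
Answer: -490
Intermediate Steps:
t(R) = 1 (t(R) = 2 - 1*1 = 2 - 1 = 1)
J = 27 (J = 4 - (1 - 1*24) = 4 - (1 - 24) = 4 - 1*(-23) = 4 + 23 = 27)
(20 - 1*(-57)) + J*(-21) = (20 - 1*(-57)) + 27*(-21) = (20 + 57) - 567 = 77 - 567 = -490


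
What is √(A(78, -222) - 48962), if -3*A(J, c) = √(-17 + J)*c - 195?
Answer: √(-48897 + 74*√61) ≈ 219.82*I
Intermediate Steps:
A(J, c) = 65 - c*√(-17 + J)/3 (A(J, c) = -(√(-17 + J)*c - 195)/3 = -(c*√(-17 + J) - 195)/3 = -(-195 + c*√(-17 + J))/3 = 65 - c*√(-17 + J)/3)
√(A(78, -222) - 48962) = √((65 - ⅓*(-222)*√(-17 + 78)) - 48962) = √((65 - ⅓*(-222)*√61) - 48962) = √((65 + 74*√61) - 48962) = √(-48897 + 74*√61)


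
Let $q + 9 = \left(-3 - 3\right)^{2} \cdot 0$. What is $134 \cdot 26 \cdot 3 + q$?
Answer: $10443$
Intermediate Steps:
$q = -9$ ($q = -9 + \left(-3 - 3\right)^{2} \cdot 0 = -9 + \left(-6\right)^{2} \cdot 0 = -9 + 36 \cdot 0 = -9 + 0 = -9$)
$134 \cdot 26 \cdot 3 + q = 134 \cdot 26 \cdot 3 - 9 = 134 \cdot 78 - 9 = 10452 - 9 = 10443$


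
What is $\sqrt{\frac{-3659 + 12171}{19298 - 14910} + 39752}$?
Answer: $\frac{2 \sqrt{11960062246}}{1097} \approx 199.38$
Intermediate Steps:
$\sqrt{\frac{-3659 + 12171}{19298 - 14910} + 39752} = \sqrt{\frac{8512}{4388} + 39752} = \sqrt{8512 \cdot \frac{1}{4388} + 39752} = \sqrt{\frac{2128}{1097} + 39752} = \sqrt{\frac{43610072}{1097}} = \frac{2 \sqrt{11960062246}}{1097}$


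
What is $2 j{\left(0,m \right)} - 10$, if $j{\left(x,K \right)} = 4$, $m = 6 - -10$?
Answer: $-2$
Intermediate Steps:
$m = 16$ ($m = 6 + 10 = 16$)
$2 j{\left(0,m \right)} - 10 = 2 \cdot 4 - 10 = 8 - 10 = -2$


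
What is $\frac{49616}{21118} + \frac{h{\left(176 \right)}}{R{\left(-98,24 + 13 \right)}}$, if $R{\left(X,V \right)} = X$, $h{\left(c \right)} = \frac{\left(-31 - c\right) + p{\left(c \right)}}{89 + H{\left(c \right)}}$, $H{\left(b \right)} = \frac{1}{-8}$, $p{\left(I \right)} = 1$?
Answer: $\frac{872986528}{367865001} \approx 2.3731$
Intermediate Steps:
$H{\left(b \right)} = - \frac{1}{8}$
$h{\left(c \right)} = - \frac{80}{237} - \frac{8 c}{711}$ ($h{\left(c \right)} = \frac{\left(-31 - c\right) + 1}{89 - \frac{1}{8}} = \frac{-30 - c}{\frac{711}{8}} = \left(-30 - c\right) \frac{8}{711} = - \frac{80}{237} - \frac{8 c}{711}$)
$\frac{49616}{21118} + \frac{h{\left(176 \right)}}{R{\left(-98,24 + 13 \right)}} = \frac{49616}{21118} + \frac{- \frac{80}{237} - \frac{1408}{711}}{-98} = 49616 \cdot \frac{1}{21118} + \left(- \frac{80}{237} - \frac{1408}{711}\right) \left(- \frac{1}{98}\right) = \frac{24808}{10559} - - \frac{824}{34839} = \frac{24808}{10559} + \frac{824}{34839} = \frac{872986528}{367865001}$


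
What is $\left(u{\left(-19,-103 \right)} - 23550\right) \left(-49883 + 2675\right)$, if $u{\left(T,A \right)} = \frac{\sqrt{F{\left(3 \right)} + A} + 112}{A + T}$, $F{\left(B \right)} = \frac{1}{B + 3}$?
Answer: $\frac{67819296048}{61} + \frac{3934 i \sqrt{3702}}{61} \approx 1.1118 \cdot 10^{9} + 3923.9 i$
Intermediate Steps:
$F{\left(B \right)} = \frac{1}{3 + B}$
$u{\left(T,A \right)} = \frac{112 + \sqrt{\frac{1}{6} + A}}{A + T}$ ($u{\left(T,A \right)} = \frac{\sqrt{\frac{1}{3 + 3} + A} + 112}{A + T} = \frac{\sqrt{\frac{1}{6} + A} + 112}{A + T} = \frac{112 + \sqrt{\frac{1}{6} + A}}{A + T}$)
$\left(u{\left(-19,-103 \right)} - 23550\right) \left(-49883 + 2675\right) = \left(\frac{112 + \frac{\sqrt{6 + 36 \left(-103\right)}}{6}}{-103 - 19} - 23550\right) \left(-49883 + 2675\right) = \left(\frac{112 + \frac{\sqrt{6 - 3708}}{6}}{-122} - 23550\right) \left(-47208\right) = \left(- \frac{112 + \frac{\sqrt{-3702}}{6}}{122} - 23550\right) \left(-47208\right) = \left(- \frac{112 + \frac{i \sqrt{3702}}{6}}{122} - 23550\right) \left(-47208\right) = \left(\left(- \frac{56}{61} - \frac{i \sqrt{3702}}{732}\right) - 23550\right) \left(-47208\right) = \left(- \frac{1436606}{61} - \frac{i \sqrt{3702}}{732}\right) \left(-47208\right) = \frac{67819296048}{61} + \frac{3934 i \sqrt{3702}}{61}$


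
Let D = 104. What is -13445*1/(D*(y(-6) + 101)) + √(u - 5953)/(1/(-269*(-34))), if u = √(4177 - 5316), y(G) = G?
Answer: -2689/1976 + 9146*√(-5953 + I*√1139) ≈ 1998.9 + 7.0567e+5*I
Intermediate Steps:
u = I*√1139 (u = √(-1139) = I*√1139 ≈ 33.749*I)
-13445*1/(D*(y(-6) + 101)) + √(u - 5953)/(1/(-269*(-34))) = -13445*1/(104*(-6 + 101)) + √(I*√1139 - 5953)/(1/(-269*(-34))) = -13445/(95*104) + √(-5953 + I*√1139)/(1/9146) = -13445/9880 + √(-5953 + I*√1139)/(1/9146) = -13445*1/9880 + √(-5953 + I*√1139)*9146 = -2689/1976 + 9146*√(-5953 + I*√1139)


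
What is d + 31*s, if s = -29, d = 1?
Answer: -898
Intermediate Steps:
d + 31*s = 1 + 31*(-29) = 1 - 899 = -898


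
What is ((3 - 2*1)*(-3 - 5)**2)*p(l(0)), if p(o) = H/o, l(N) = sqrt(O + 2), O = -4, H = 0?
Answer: 0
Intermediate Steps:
l(N) = I*sqrt(2) (l(N) = sqrt(-4 + 2) = sqrt(-2) = I*sqrt(2))
p(o) = 0 (p(o) = 0/o = 0)
((3 - 2*1)*(-3 - 5)**2)*p(l(0)) = ((3 - 2*1)*(-3 - 5)**2)*0 = ((3 - 2)*(-8)**2)*0 = (1*64)*0 = 64*0 = 0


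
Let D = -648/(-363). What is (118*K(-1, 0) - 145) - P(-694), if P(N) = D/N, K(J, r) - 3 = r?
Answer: 8775391/41987 ≈ 209.00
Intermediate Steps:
K(J, r) = 3 + r
D = 216/121 (D = -648*(-1/363) = 216/121 ≈ 1.7851)
P(N) = 216/(121*N)
(118*K(-1, 0) - 145) - P(-694) = (118*(3 + 0) - 145) - 216/(121*(-694)) = (118*3 - 145) - 216*(-1)/(121*694) = (354 - 145) - 1*(-108/41987) = 209 + 108/41987 = 8775391/41987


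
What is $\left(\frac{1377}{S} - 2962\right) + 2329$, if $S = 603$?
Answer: $- \frac{42258}{67} \approx -630.72$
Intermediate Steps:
$\left(\frac{1377}{S} - 2962\right) + 2329 = \left(\frac{1377}{603} - 2962\right) + 2329 = \left(1377 \cdot \frac{1}{603} - 2962\right) + 2329 = \left(\frac{153}{67} - 2962\right) + 2329 = - \frac{198301}{67} + 2329 = - \frac{42258}{67}$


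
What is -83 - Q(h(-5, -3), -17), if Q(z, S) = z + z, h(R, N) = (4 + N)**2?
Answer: -85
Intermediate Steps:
Q(z, S) = 2*z
-83 - Q(h(-5, -3), -17) = -83 - 2*(4 - 3)**2 = -83 - 2*1**2 = -83 - 2 = -85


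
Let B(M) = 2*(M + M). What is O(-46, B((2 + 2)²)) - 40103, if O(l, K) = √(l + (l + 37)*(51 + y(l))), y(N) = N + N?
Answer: -40103 + √323 ≈ -40085.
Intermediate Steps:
y(N) = 2*N
B(M) = 4*M (B(M) = 2*(2*M) = 4*M)
O(l, K) = √(l + (37 + l)*(51 + 2*l)) (O(l, K) = √(l + (l + 37)*(51 + 2*l)) = √(l + (37 + l)*(51 + 2*l)))
O(-46, B((2 + 2)²)) - 40103 = √(1887 + 2*(-46)² + 126*(-46)) - 40103 = √(1887 + 2*2116 - 5796) - 40103 = √(1887 + 4232 - 5796) - 40103 = √323 - 40103 = -40103 + √323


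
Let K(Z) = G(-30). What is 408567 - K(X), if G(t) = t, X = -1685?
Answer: 408597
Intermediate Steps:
K(Z) = -30
408567 - K(X) = 408567 - 1*(-30) = 408567 + 30 = 408597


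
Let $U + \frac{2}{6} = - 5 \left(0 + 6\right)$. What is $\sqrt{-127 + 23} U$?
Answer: $- \frac{182 i \sqrt{26}}{3} \approx - 309.34 i$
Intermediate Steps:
$U = - \frac{91}{3}$ ($U = - \frac{1}{3} - 5 \left(0 + 6\right) = - \frac{1}{3} - 30 = - \frac{91}{3} \approx -30.333$)
$\sqrt{-127 + 23} U = \sqrt{-127 + 23} \left(- \frac{91}{3}\right) = \sqrt{-104} \left(- \frac{91}{3}\right) = 2 i \sqrt{26} \left(- \frac{91}{3}\right) = - \frac{182 i \sqrt{26}}{3}$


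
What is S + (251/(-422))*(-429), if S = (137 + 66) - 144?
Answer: 132577/422 ≈ 314.16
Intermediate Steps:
S = 59 (S = 203 - 144 = 59)
S + (251/(-422))*(-429) = 59 + (251/(-422))*(-429) = 59 + (251*(-1/422))*(-429) = 59 - 251/422*(-429) = 59 + 107679/422 = 132577/422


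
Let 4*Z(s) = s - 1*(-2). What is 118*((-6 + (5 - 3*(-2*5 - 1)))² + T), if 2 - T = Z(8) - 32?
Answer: 124549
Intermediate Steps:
Z(s) = ½ + s/4 (Z(s) = (s - 1*(-2))/4 = (s + 2)/4 = (2 + s)/4 = ½ + s/4)
T = 63/2 (T = 2 - ((½ + (¼)*8) - 32) = 2 - ((½ + 2) - 32) = 2 - (5/2 - 32) = 2 - 1*(-59/2) = 2 + 59/2 = 63/2 ≈ 31.500)
118*((-6 + (5 - 3*(-2*5 - 1)))² + T) = 118*((-6 + (5 - 3*(-2*5 - 1)))² + 63/2) = 118*((-6 + (5 - 3*(-10 - 1)))² + 63/2) = 118*((-6 + (5 - 3*(-11)))² + 63/2) = 118*((-6 + (5 + 33))² + 63/2) = 118*((-6 + 38)² + 63/2) = 118*(32² + 63/2) = 118*(1024 + 63/2) = 118*(2111/2) = 124549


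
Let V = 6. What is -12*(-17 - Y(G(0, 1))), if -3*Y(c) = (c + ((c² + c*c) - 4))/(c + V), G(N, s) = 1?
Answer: 1432/7 ≈ 204.57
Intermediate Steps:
Y(c) = -(-4 + c + 2*c²)/(3*(6 + c)) (Y(c) = -(c + ((c² + c*c) - 4))/(3*(c + 6)) = -(c + ((c² + c²) - 4))/(3*(6 + c)) = -(c + (2*c² - 4))/(3*(6 + c)) = -(c + (-4 + 2*c²))/(3*(6 + c)) = -(-4 + c + 2*c²)/(3*(6 + c)))
-12*(-17 - Y(G(0, 1))) = -12*(-17 - (4 - 1*1 - 2*1²)/(3*(6 + 1))) = -12*(-17 - (4 - 1 - 2*1)/(3*7)) = -12*(-17 - (4 - 1 - 2)/(3*7)) = -12*(-17 - 1/(3*7)) = -12*(-17 - 1*1/21) = -12*(-17 - 1/21) = -12*(-358/21) = 1432/7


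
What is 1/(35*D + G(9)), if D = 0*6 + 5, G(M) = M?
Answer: 1/184 ≈ 0.0054348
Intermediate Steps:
D = 5 (D = 0 + 5 = 5)
1/(35*D + G(9)) = 1/(35*5 + 9) = 1/(175 + 9) = 1/184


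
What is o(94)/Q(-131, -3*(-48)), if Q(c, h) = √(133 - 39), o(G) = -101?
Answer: -101*√94/94 ≈ -10.417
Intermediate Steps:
Q(c, h) = √94
o(94)/Q(-131, -3*(-48)) = -101*√94/94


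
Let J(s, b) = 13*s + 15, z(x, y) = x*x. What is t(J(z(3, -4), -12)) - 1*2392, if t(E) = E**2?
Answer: 15032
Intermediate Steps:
z(x, y) = x**2
J(s, b) = 15 + 13*s
t(J(z(3, -4), -12)) - 1*2392 = (15 + 13*3**2)**2 - 1*2392 = (15 + 13*9)**2 - 2392 = (15 + 117)**2 - 2392 = 132**2 - 2392 = 17424 - 2392 = 15032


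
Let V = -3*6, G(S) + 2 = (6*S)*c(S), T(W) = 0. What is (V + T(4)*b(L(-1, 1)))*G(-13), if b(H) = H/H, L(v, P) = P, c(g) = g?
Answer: -18216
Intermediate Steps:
G(S) = -2 + 6*S**2 (G(S) = -2 + (6*S)*S = -2 + 6*S**2)
b(H) = 1
V = -18
(V + T(4)*b(L(-1, 1)))*G(-13) = (-18 + 0*1)*(-2 + 6*(-13)**2) = (-18 + 0)*(-2 + 6*169) = -18*(-2 + 1014) = -18*1012 = -18216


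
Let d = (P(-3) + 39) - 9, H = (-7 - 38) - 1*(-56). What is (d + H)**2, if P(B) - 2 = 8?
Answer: 2601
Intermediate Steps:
P(B) = 10 (P(B) = 2 + 8 = 10)
H = 11 (H = -45 + 56 = 11)
d = 40 (d = (10 + 39) - 9 = 49 - 9 = 40)
(d + H)**2 = (40 + 11)**2 = 51**2 = 2601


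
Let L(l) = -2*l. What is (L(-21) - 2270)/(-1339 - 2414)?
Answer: 2228/3753 ≈ 0.59366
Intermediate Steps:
(L(-21) - 2270)/(-1339 - 2414) = (-2*(-21) - 2270)/(-1339 - 2414) = (42 - 2270)/(-3753) = -2228*(-1/3753) = 2228/3753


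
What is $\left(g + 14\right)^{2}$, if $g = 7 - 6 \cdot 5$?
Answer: $81$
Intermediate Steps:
$g = -23$ ($g = 7 - 30 = -23$)
$\left(g + 14\right)^{2} = \left(-23 + 14\right)^{2} = \left(-9\right)^{2} = 81$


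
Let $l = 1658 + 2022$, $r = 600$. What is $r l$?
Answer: $2208000$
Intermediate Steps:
$l = 3680$
$r l = 600 \cdot 3680 = 2208000$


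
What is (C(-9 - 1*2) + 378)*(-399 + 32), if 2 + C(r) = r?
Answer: -133955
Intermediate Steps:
C(r) = -2 + r
(C(-9 - 1*2) + 378)*(-399 + 32) = ((-2 + (-9 - 1*2)) + 378)*(-399 + 32) = ((-2 + (-9 - 2)) + 378)*(-367) = ((-2 - 11) + 378)*(-367) = (-13 + 378)*(-367) = 365*(-367) = -133955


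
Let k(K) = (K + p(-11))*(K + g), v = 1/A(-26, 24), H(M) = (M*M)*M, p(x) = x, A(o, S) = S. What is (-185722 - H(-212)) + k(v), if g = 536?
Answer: 5377842361/576 ≈ 9.3365e+6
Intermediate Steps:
H(M) = M³ (H(M) = M²*M = M³)
v = 1/24 ≈ 0.041667
k(K) = (-11 + K)*(536 + K) (k(K) = (K - 11)*(K + 536) = (-11 + K)*(536 + K))
(-185722 - H(-212)) + k(v) = (-185722 - 1*(-212)³) + (-5896 + (1/24)² + 525*(1/24)) = (-185722 - 1*(-9528128)) + (-5896 + 1/576 + 175/8) = (-185722 + 9528128) - 3383495/576 = 9342406 - 3383495/576 = 5377842361/576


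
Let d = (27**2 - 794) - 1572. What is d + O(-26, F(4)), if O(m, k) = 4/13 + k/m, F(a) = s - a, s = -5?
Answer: -42545/26 ≈ -1636.3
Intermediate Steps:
F(a) = -5 - a
O(m, k) = 4/13 + k/m (O(m, k) = 4*(1/13) + k/m = 4/13 + k/m)
d = -1637 (d = (729 - 794) - 1572 = -65 - 1572 = -1637)
d + O(-26, F(4)) = -1637 + (4/13 + (-5 - 1*4)/(-26)) = -1637 + (4/13 + (-5 - 4)*(-1/26)) = -1637 + (4/13 - 9*(-1/26)) = -1637 + (4/13 + 9/26) = -1637 + 17/26 = -42545/26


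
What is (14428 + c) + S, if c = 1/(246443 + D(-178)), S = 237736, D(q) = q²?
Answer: 70133616829/278127 ≈ 2.5216e+5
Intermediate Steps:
c = 1/278127 (c = 1/(246443 + (-178)²) = 1/(246443 + 31684) = 1/278127 ≈ 3.5955e-6)
(14428 + c) + S = (14428 + 1/278127) + 237736 = 4012816357/278127 + 237736 = 70133616829/278127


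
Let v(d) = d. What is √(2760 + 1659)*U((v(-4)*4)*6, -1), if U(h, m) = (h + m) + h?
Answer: -579*√491 ≈ -12830.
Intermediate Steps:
U(h, m) = m + 2*h
√(2760 + 1659)*U((v(-4)*4)*6, -1) = √(2760 + 1659)*(-1 + 2*(-4*4*6)) = √4419*(-1 + 2*(-16*6)) = (3*√491)*(-1 + 2*(-96)) = (3*√491)*(-1 - 192) = (3*√491)*(-193) = -579*√491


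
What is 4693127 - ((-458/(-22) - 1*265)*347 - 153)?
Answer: 52558122/11 ≈ 4.7780e+6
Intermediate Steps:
4693127 - ((-458/(-22) - 1*265)*347 - 153) = 4693127 - ((-458*(-1/22) - 265)*347 - 153) = 4693127 - ((229/11 - 265)*347 - 153) = 4693127 - (-2686/11*347 - 153) = 4693127 - (-932042/11 - 153) = 4693127 - 1*(-933725/11) = 4693127 + 933725/11 = 52558122/11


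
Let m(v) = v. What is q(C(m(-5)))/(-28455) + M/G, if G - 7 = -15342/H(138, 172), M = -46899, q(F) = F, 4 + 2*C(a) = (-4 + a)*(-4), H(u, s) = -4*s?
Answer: -459071960744/286797945 ≈ -1600.7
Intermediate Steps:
C(a) = 6 - 2*a (C(a) = -2 + ((-4 + a)*(-4))/2 = -2 + (16 - 4*a)/2 = -2 + (8 - 2*a) = 6 - 2*a)
G = 10079/344 (G = 7 - 15342/((-4*172)) = 7 - 15342/(-688) = 7 - 15342*(-1/688) = 7 + 7671/344 = 10079/344 ≈ 29.299)
q(C(m(-5)))/(-28455) + M/G = (6 - 2*(-5))/(-28455) - 46899/10079/344 = (6 + 10)*(-1/28455) - 46899*344/10079 = 16*(-1/28455) - 16133256/10079 = -16/28455 - 16133256/10079 = -459071960744/286797945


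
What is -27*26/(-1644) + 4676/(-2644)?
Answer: -242969/181114 ≈ -1.3415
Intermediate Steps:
-27*26/(-1644) + 4676/(-2644) = -702*(-1/1644) + 4676*(-1/2644) = 117/274 - 1169/661 = -242969/181114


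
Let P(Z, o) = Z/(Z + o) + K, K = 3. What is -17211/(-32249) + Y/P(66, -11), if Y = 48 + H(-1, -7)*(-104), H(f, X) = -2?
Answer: 849799/13821 ≈ 61.486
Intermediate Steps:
P(Z, o) = 3 + Z/(Z + o) (P(Z, o) = Z/(Z + o) + 3 = 3 + Z/(Z + o))
Y = 256 (Y = 48 - 2*(-104) = 48 + 208 = 256)
-17211/(-32249) + Y/P(66, -11) = -17211/(-32249) + 256/(((3*(-11) + 4*66)/(66 - 11))) = -17211*(-1/32249) + 256/(((-33 + 264)/55)) = 17211/32249 + 256/(((1/55)*231)) = 17211/32249 + 256/(21/5) = 17211/32249 + 256*(5/21) = 17211/32249 + 1280/21 = 849799/13821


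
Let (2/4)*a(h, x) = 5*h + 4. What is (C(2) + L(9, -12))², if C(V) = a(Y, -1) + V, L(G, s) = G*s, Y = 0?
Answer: 9604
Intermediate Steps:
a(h, x) = 8 + 10*h (a(h, x) = 2*(5*h + 4) = 2*(4 + 5*h) = 8 + 10*h)
C(V) = 8 + V (C(V) = (8 + 10*0) + V = (8 + 0) + V = 8 + V)
(C(2) + L(9, -12))² = ((8 + 2) + 9*(-12))² = (10 - 108)² = (-98)² = 9604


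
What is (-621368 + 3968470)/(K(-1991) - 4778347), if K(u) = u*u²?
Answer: -1673551/3948631809 ≈ -0.00042383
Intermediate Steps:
K(u) = u³
(-621368 + 3968470)/(K(-1991) - 4778347) = (-621368 + 3968470)/((-1991)³ - 4778347) = 3347102/(-7892485271 - 4778347) = 3347102/(-7897263618) = 3347102*(-1/7897263618) = -1673551/3948631809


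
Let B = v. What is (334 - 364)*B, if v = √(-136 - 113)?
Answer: -30*I*√249 ≈ -473.39*I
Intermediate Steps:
v = I*√249 (v = √(-249) = I*√249 ≈ 15.78*I)
B = I*√249 ≈ 15.78*I
(334 - 364)*B = (334 - 364)*(I*√249) = -30*I*√249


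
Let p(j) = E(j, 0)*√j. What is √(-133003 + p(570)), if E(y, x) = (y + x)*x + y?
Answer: √(-133003 + 570*√570) ≈ 345.54*I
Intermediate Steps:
E(y, x) = y + x*(x + y) (E(y, x) = (x + y)*x + y = x*(x + y) + y = y + x*(x + y))
p(j) = j^(3/2) (p(j) = (j + 0² + 0*j)*√j = (j + 0 + 0)*√j = j*√j = j^(3/2))
√(-133003 + p(570)) = √(-133003 + 570^(3/2)) = √(-133003 + 570*√570)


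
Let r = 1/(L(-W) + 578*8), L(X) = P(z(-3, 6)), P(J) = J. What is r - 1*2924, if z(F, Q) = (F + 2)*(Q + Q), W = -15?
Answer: -13485487/4612 ≈ -2924.0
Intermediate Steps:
z(F, Q) = 2*Q*(2 + F) (z(F, Q) = (2 + F)*(2*Q) = 2*Q*(2 + F))
L(X) = -12 (L(X) = 2*6*(2 - 3) = 2*6*(-1) = -12)
r = 1/4612 (r = 1/(-12 + 578*8) = 1/(-12 + 4624) = 1/4612 ≈ 0.00021683)
r - 1*2924 = 1/4612 - 1*2924 = 1/4612 - 2924 = -13485487/4612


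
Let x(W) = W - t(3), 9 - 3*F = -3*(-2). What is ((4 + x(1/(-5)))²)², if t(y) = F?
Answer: 38416/625 ≈ 61.466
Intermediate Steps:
F = 1 (F = 3 - (-1)*(-2) = 3 - ⅓*6 = 3 - 2 = 1)
t(y) = 1
x(W) = -1 + W (x(W) = W - 1*1 = W - 1 = -1 + W)
((4 + x(1/(-5)))²)² = ((4 + (-1 + 1/(-5)))²)² = ((4 + (-1 - ⅕))²)² = ((4 - 6/5)²)² = ((14/5)²)² = (196/25)² = 38416/625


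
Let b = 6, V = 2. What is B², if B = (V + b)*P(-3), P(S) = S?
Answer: 576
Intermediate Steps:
B = -24 (B = (2 + 6)*(-3) = 8*(-3) = -24)
B² = (-24)² = 576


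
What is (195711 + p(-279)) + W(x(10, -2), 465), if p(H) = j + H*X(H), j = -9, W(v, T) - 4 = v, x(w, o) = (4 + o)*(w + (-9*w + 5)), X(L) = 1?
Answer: 195277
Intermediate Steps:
x(w, o) = (4 + o)*(5 - 8*w) (x(w, o) = (4 + o)*(w + (5 - 9*w)) = (4 + o)*(5 - 8*w))
W(v, T) = 4 + v
p(H) = -9 + H (p(H) = -9 + H*1 = -9 + H)
(195711 + p(-279)) + W(x(10, -2), 465) = (195711 + (-9 - 279)) + (4 + (20 - 32*10 + 5*(-2) - 8*(-2)*10)) = (195711 - 288) + (4 + (20 - 320 - 10 + 160)) = 195423 + (4 - 150) = 195423 - 146 = 195277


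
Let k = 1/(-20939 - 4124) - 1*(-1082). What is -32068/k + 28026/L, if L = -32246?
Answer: -13338388985077/437226174295 ≈ -30.507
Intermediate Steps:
k = 27118165/25063 (k = 1/(-25063) + 1082 = -1/25063 + 1082 = 27118165/25063 ≈ 1082.0)
-32068/k + 28026/L = -32068/27118165/25063 + 28026/(-32246) = -32068*25063/27118165 + 28026*(-1/32246) = -803720284/27118165 - 14013/16123 = -13338388985077/437226174295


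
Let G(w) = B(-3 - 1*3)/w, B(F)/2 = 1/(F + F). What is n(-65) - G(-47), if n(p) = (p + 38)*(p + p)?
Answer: 989819/282 ≈ 3510.0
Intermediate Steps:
B(F) = 1/F (B(F) = 2/(F + F) = 2/((2*F)) = 2*(1/(2*F)) = 1/F)
n(p) = 2*p*(38 + p) (n(p) = (38 + p)*(2*p) = 2*p*(38 + p))
G(w) = -1/(6*w) (G(w) = 1/((-3 - 1*3)*w) = 1/((-3 - 3)*w) = 1/((-6)*w) = -1/(6*w))
n(-65) - G(-47) = 2*(-65)*(38 - 65) - (-1)/(6*(-47)) = 2*(-65)*(-27) - (-1)*(-1)/(6*47) = 3510 - 1*1/282 = 3510 - 1/282 = 989819/282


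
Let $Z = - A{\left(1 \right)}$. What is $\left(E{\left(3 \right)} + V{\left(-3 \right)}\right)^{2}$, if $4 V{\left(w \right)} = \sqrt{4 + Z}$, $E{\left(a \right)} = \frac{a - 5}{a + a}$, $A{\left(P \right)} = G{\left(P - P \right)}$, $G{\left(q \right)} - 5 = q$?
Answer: $\frac{7}{144} - \frac{i}{6} \approx 0.048611 - 0.16667 i$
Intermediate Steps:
$G{\left(q \right)} = 5 + q$
$A{\left(P \right)} = 5$ ($A{\left(P \right)} = 5 + \left(P - P\right) = 5 + 0 = 5$)
$E{\left(a \right)} = \frac{-5 + a}{2 a}$
$Z = -5$ ($Z = \left(-1\right) 5 = -5$)
$V{\left(w \right)} = \frac{i}{4}$ ($V{\left(w \right)} = \frac{\sqrt{4 - 5}}{4} = \frac{\sqrt{-1}}{4} = \frac{i}{4}$)
$\left(E{\left(3 \right)} + V{\left(-3 \right)}\right)^{2} = \left(\frac{-5 + 3}{2 \cdot 3} + \frac{i}{4}\right)^{2} = \left(\frac{1}{2} \cdot \frac{1}{3} \left(-2\right) + \frac{i}{4}\right)^{2} = \left(- \frac{1}{3} + \frac{i}{4}\right)^{2}$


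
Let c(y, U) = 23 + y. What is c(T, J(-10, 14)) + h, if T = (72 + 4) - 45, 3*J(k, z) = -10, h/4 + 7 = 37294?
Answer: 149202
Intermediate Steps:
h = 149148 (h = -28 + 4*37294 = -28 + 149176 = 149148)
J(k, z) = -10/3 (J(k, z) = (⅓)*(-10) = -10/3)
T = 31 (T = 76 - 45 = 31)
c(T, J(-10, 14)) + h = (23 + 31) + 149148 = 54 + 149148 = 149202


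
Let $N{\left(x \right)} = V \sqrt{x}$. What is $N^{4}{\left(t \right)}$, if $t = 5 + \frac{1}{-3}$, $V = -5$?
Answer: $\frac{122500}{9} \approx 13611.0$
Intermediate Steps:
$t = \frac{14}{3}$ ($t = 5 - \frac{1}{3} = \frac{14}{3} \approx 4.6667$)
$N{\left(x \right)} = - 5 \sqrt{x}$
$N^{4}{\left(t \right)} = \left(- 5 \sqrt{\frac{14}{3}}\right)^{4} = \left(- 5 \frac{\sqrt{42}}{3}\right)^{4} = \left(- \frac{5 \sqrt{42}}{3}\right)^{4} = \frac{122500}{9}$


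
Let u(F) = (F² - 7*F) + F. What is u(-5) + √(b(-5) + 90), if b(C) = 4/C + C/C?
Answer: 55 + √2255/5 ≈ 64.497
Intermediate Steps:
u(F) = F² - 6*F
b(C) = 1 + 4/C (b(C) = 4/C + 1 = 1 + 4/C)
u(-5) + √(b(-5) + 90) = -5*(-6 - 5) + √((4 - 5)/(-5) + 90) = -5*(-11) + √(-⅕*(-1) + 90) = 55 + √(⅕ + 90) = 55 + √(451/5) = 55 + √2255/5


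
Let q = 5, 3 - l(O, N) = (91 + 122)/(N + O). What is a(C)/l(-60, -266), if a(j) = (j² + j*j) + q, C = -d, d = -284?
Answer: 52589342/1191 ≈ 44156.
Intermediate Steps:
l(O, N) = 3 - 213/(N + O) (l(O, N) = 3 - (91 + 122)/(N + O) = 3 - 213/(N + O))
C = 284 (C = -1*(-284) = 284)
a(j) = 5 + 2*j² (a(j) = (j² + j*j) + 5 = (j² + j²) + 5 = 2*j² + 5 = 5 + 2*j²)
a(C)/l(-60, -266) = (5 + 2*284²)/((3*(-71 - 266 - 60)/(-266 - 60))) = (5 + 2*80656)/((3*(-397)/(-326))) = (5 + 161312)/((3*(-1/326)*(-397))) = 161317/(1191/326) = 161317*(326/1191) = 52589342/1191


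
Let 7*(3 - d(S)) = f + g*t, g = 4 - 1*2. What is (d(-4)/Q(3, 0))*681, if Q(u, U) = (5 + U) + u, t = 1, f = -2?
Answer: 2043/8 ≈ 255.38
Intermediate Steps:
g = 2 (g = 4 - 2 = 2)
Q(u, U) = 5 + U + u
d(S) = 3 (d(S) = 3 - (-2 + 2*1)/7 = 3 - (-2 + 2)/7 = 3 - 1/7*0 = 3 + 0 = 3)
(d(-4)/Q(3, 0))*681 = (3/(5 + 0 + 3))*681 = (3/8)*681 = 2043/8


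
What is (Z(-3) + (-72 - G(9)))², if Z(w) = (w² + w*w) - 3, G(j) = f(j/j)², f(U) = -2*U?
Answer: 3721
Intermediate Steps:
G(j) = 4 (G(j) = (-2*j/j)² = (-2*1)² = (-2)² = 4)
Z(w) = -3 + 2*w² (Z(w) = (w² + w²) - 3 = 2*w² - 3 = -3 + 2*w²)
(Z(-3) + (-72 - G(9)))² = ((-3 + 2*(-3)²) + (-72 - 1*4))² = ((-3 + 2*9) + (-72 - 4))² = ((-3 + 18) - 76)² = (15 - 76)² = (-61)² = 3721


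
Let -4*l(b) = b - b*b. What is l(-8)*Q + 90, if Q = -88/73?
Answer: 4986/73 ≈ 68.301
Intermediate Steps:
Q = -88/73 (Q = -88*1/73 = -88/73 ≈ -1.2055)
l(b) = -b/4 + b²/4 (l(b) = -(b - b*b)/4 = -(b - b²)/4 = -b/4 + b²/4)
l(-8)*Q + 90 = ((¼)*(-8)*(-1 - 8))*(-88/73) + 90 = ((¼)*(-8)*(-9))*(-88/73) + 90 = 18*(-88/73) + 90 = -1584/73 + 90 = 4986/73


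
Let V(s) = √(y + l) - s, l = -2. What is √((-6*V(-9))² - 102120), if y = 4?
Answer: 2*√(-24783 + 162*√2) ≈ 313.39*I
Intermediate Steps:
V(s) = √2 - s (V(s) = √(4 - 2) - s = √2 - s)
√((-6*V(-9))² - 102120) = √((-6*(√2 - 1*(-9)))² - 102120) = √((-6*(√2 + 9))² - 102120) = √((-6*(9 + √2))² - 102120) = √((-54 - 6*√2)² - 102120) = √(-102120 + (-54 - 6*√2)²)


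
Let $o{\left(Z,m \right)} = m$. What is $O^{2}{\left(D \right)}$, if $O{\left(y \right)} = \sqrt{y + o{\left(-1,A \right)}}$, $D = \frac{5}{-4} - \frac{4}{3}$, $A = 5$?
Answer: $\frac{29}{12} \approx 2.4167$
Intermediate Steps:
$D = - \frac{31}{12}$ ($D = 5 \left(- \frac{1}{4}\right) - \frac{4}{3} = - \frac{5}{4} - \frac{4}{3} = - \frac{31}{12} \approx -2.5833$)
$O{\left(y \right)} = \sqrt{5 + y}$ ($O{\left(y \right)} = \sqrt{y + 5} = \sqrt{5 + y}$)
$O^{2}{\left(D \right)} = \left(\sqrt{5 - \frac{31}{12}}\right)^{2} = \left(\sqrt{\frac{29}{12}}\right)^{2} = \left(\frac{\sqrt{87}}{6}\right)^{2} = \frac{29}{12}$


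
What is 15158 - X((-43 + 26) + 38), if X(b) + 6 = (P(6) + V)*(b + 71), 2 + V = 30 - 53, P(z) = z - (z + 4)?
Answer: 17832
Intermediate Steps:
P(z) = -4 (P(z) = z - (4 + z) = z + (-4 - z) = -4)
V = -25 (V = -2 + (30 - 53) = -2 - 23 = -25)
X(b) = -2065 - 29*b (X(b) = -6 + (-4 - 25)*(b + 71) = -6 - 29*(71 + b) = -6 + (-2059 - 29*b) = -2065 - 29*b)
15158 - X((-43 + 26) + 38) = 15158 - (-2065 - 29*((-43 + 26) + 38)) = 15158 - (-2065 - 29*(-17 + 38)) = 15158 - (-2065 - 29*21) = 15158 - (-2065 - 609) = 15158 - 1*(-2674) = 15158 + 2674 = 17832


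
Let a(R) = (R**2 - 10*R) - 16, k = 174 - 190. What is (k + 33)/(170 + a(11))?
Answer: 17/165 ≈ 0.10303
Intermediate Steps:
k = -16
a(R) = -16 + R**2 - 10*R
(k + 33)/(170 + a(11)) = (-16 + 33)/(170 + (-16 + 11**2 - 10*11)) = 17/(170 + (-16 + 121 - 110)) = 17/(170 - 5) = 17/165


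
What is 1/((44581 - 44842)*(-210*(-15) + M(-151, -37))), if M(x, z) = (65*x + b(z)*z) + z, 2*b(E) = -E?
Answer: 2/3855753 ≈ 5.1871e-7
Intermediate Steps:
b(E) = -E/2 (b(E) = (-E)/2 = -E/2)
M(x, z) = z + 65*x - z²/2 (M(x, z) = (65*x + (-z/2)*z) + z = (65*x - z²/2) + z = z + 65*x - z²/2)
1/((44581 - 44842)*(-210*(-15) + M(-151, -37))) = 1/((44581 - 44842)*(-210*(-15) + (-37 + 65*(-151) - ½*(-37)²))) = 1/(-261*(3150 + (-37 - 9815 - ½*1369))) = 1/(-261*(3150 + (-37 - 9815 - 1369/2))) = 1/(-261*(3150 - 21073/2)) = 1/(-261*(-14773/2)) = 1/(3855753/2) = 2/3855753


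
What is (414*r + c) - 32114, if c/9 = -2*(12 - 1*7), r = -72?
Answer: -62012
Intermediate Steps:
c = -90 (c = 9*(-2*(12 - 1*7)) = 9*(-2*(12 - 7)) = 9*(-2*5) = 9*(-10) = -90)
(414*r + c) - 32114 = (414*(-72) - 90) - 32114 = (-29808 - 90) - 32114 = -29898 - 32114 = -62012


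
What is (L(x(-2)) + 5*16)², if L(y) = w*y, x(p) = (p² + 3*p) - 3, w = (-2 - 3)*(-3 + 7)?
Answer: 32400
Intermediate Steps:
w = -20 (w = -5*4 = -20)
x(p) = -3 + p² + 3*p
L(y) = -20*y
(L(x(-2)) + 5*16)² = (-20*(-3 + (-2)² + 3*(-2)) + 5*16)² = (-20*(-3 + 4 - 6) + 80)² = (-20*(-5) + 80)² = (100 + 80)² = 180² = 32400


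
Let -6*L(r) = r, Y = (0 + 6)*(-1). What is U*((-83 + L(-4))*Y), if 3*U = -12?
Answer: -1976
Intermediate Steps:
U = -4 (U = (⅓)*(-12) = -4)
Y = -6 (Y = 6*(-1) = -6)
L(r) = -r/6
U*((-83 + L(-4))*Y) = -4*(-83 - ⅙*(-4))*(-6) = -4*(-83 + ⅔)*(-6) = -(-988)*(-6)/3 = -4*494 = -1976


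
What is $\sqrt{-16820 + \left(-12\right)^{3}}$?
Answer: $2 i \sqrt{4637} \approx 136.19 i$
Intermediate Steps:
$\sqrt{-16820 + \left(-12\right)^{3}} = \sqrt{-16820 - 1728} = \sqrt{-18548} = 2 i \sqrt{4637}$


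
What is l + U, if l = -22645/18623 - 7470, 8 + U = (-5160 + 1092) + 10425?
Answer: -20899028/18623 ≈ -1122.2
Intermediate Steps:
U = 6349 (U = -8 + ((-5160 + 1092) + 10425) = -8 + (-4068 + 10425) = -8 + 6357 = 6349)
l = -139136455/18623 (l = -22645*1/18623 - 7470 = -22645/18623 - 7470 = -139136455/18623 ≈ -7471.2)
l + U = -139136455/18623 + 6349 = -20899028/18623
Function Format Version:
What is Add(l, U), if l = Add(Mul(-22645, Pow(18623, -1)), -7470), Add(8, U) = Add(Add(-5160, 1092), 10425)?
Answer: Rational(-20899028, 18623) ≈ -1122.2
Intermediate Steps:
U = 6349 (U = Add(-8, Add(Add(-5160, 1092), 10425)) = Add(-8, Add(-4068, 10425)) = Add(-8, 6357) = 6349)
l = Rational(-139136455, 18623) (l = Add(Mul(-22645, Rational(1, 18623)), -7470) = Add(Rational(-22645, 18623), -7470) = Rational(-139136455, 18623) ≈ -7471.2)
Add(l, U) = Add(Rational(-139136455, 18623), 6349) = Rational(-20899028, 18623)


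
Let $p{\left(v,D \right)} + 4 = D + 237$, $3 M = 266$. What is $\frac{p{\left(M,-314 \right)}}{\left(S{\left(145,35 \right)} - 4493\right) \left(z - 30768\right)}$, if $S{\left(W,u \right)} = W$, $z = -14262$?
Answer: $- \frac{27}{65263480} \approx -4.1371 \cdot 10^{-7}$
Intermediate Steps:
$M = \frac{266}{3}$ ($M = \frac{1}{3} \cdot 266 = \frac{266}{3} \approx 88.667$)
$p{\left(v,D \right)} = 233 + D$ ($p{\left(v,D \right)} = -4 + \left(D + 237\right) = -4 + \left(237 + D\right) = 233 + D$)
$\frac{p{\left(M,-314 \right)}}{\left(S{\left(145,35 \right)} - 4493\right) \left(z - 30768\right)} = \frac{233 - 314}{\left(145 - 4493\right) \left(-14262 - 30768\right)} = - \frac{81}{\left(-4348\right) \left(-45030\right)} = - \frac{81}{195790440} = \left(-81\right) \frac{1}{195790440} = - \frac{27}{65263480}$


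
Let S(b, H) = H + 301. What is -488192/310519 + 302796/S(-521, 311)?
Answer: 2603476045/5278823 ≈ 493.19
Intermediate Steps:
S(b, H) = 301 + H
-488192/310519 + 302796/S(-521, 311) = -488192/310519 + 302796/(301 + 311) = -488192*1/310519 + 302796/612 = -488192/310519 + 302796*(1/612) = -488192/310519 + 8411/17 = 2603476045/5278823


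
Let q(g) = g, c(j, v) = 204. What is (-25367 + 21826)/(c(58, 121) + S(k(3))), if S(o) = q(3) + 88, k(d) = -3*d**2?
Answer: -3541/295 ≈ -12.003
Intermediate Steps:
S(o) = 91 (S(o) = 3 + 88 = 91)
(-25367 + 21826)/(c(58, 121) + S(k(3))) = (-25367 + 21826)/(204 + 91) = -3541/295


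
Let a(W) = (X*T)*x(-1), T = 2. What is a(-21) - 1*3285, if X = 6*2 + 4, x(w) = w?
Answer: -3317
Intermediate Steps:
X = 16 (X = 12 + 4 = 16)
a(W) = -32 (a(W) = (16*2)*(-1) = 32*(-1) = -32)
a(-21) - 1*3285 = -32 - 1*3285 = -32 - 3285 = -3317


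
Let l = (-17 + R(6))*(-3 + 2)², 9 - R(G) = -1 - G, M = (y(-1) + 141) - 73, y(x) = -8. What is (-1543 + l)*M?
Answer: -92640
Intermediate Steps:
M = 60 (M = (-8 + 141) - 73 = 133 - 73 = 60)
R(G) = 10 + G (R(G) = 9 - (-1 - G) = 9 + (1 + G) = 10 + G)
l = -1 (l = (-17 + (10 + 6))*(-3 + 2)² = (-17 + 16)*(-1)² = -1*1 = -1)
(-1543 + l)*M = (-1543 - 1)*60 = -1544*60 = -92640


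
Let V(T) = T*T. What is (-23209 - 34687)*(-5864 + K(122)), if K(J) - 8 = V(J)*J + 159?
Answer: -104800502296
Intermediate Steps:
V(T) = T**2
K(J) = 167 + J**3 (K(J) = 8 + (J**2*J + 159) = 8 + (J**3 + 159) = 8 + (159 + J**3) = 167 + J**3)
(-23209 - 34687)*(-5864 + K(122)) = (-23209 - 34687)*(-5864 + (167 + 122**3)) = -57896*(-5864 + (167 + 1815848)) = -57896*(-5864 + 1816015) = -57896*1810151 = -104800502296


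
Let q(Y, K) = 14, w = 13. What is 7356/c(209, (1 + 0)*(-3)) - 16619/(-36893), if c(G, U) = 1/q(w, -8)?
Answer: 3799405331/36893 ≈ 1.0298e+5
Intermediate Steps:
c(G, U) = 1/14
7356/c(209, (1 + 0)*(-3)) - 16619/(-36893) = 7356/(1/14) - 16619/(-36893) = 7356*14 - 16619*(-1/36893) = 102984 + 16619/36893 = 3799405331/36893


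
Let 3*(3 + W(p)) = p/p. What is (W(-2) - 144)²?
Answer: 193600/9 ≈ 21511.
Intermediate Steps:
W(p) = -8/3 (W(p) = -3 + (p/p)/3 = -3 + (⅓)*1 = -3 + ⅓ = -8/3)
(W(-2) - 144)² = (-8/3 - 144)² = (-440/3)² = 193600/9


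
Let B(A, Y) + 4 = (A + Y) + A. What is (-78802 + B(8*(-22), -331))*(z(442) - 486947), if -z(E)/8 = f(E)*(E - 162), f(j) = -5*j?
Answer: -354795415517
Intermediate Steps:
B(A, Y) = -4 + Y + 2*A (B(A, Y) = -4 + ((A + Y) + A) = -4 + (Y + 2*A) = -4 + Y + 2*A)
z(E) = 40*E*(-162 + E) (z(E) = -8*(-5*E)*(E - 162) = -8*(-5*E)*(-162 + E) = -(-40)*E*(-162 + E) = 40*E*(-162 + E))
(-78802 + B(8*(-22), -331))*(z(442) - 486947) = (-78802 + (-4 - 331 + 2*(8*(-22))))*(40*442*(-162 + 442) - 486947) = (-78802 + (-4 - 331 + 2*(-176)))*(40*442*280 - 486947) = (-78802 + (-4 - 331 - 352))*(4950400 - 486947) = (-78802 - 687)*4463453 = -79489*4463453 = -354795415517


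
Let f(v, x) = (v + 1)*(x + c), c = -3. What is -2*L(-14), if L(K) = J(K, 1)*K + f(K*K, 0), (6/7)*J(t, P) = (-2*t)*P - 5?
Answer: 5800/3 ≈ 1933.3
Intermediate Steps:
J(t, P) = -35/6 - 7*P*t/3 (J(t, P) = 7*((-2*t)*P - 5)/6 = 7*(-2*P*t - 5)/6 = 7*(-5 - 2*P*t)/6 = -35/6 - 7*P*t/3)
f(v, x) = (1 + v)*(-3 + x) (f(v, x) = (v + 1)*(x - 3) = (1 + v)*(-3 + x))
L(K) = -3 - 3*K**2 + K*(-35/6 - 7*K/3) (L(K) = (-35/6 - 7/3*1*K)*K + (-3 + 0 - 3*K*K + (K*K)*0) = (-35/6 - 7*K/3)*K + (-3 + 0 - 3*K**2 + K**2*0) = K*(-35/6 - 7*K/3) + (-3 + 0 - 3*K**2 + 0) = K*(-35/6 - 7*K/3) + (-3 - 3*K**2) = -3 - 3*K**2 + K*(-35/6 - 7*K/3))
-2*L(-14) = -2*(-3 - 35/6*(-14) - 16/3*(-14)**2) = -2*(-3 + 245/3 - 16/3*196) = -2*(-3 + 245/3 - 3136/3) = -2*(-2900/3) = 5800/3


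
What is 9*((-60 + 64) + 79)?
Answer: 747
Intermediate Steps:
9*((-60 + 64) + 79) = 9*(4 + 79) = 9*83 = 747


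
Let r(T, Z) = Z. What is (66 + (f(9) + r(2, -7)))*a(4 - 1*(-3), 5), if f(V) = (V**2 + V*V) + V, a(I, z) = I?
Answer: 1610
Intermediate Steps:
f(V) = V + 2*V**2 (f(V) = (V**2 + V**2) + V = 2*V**2 + V = V + 2*V**2)
(66 + (f(9) + r(2, -7)))*a(4 - 1*(-3), 5) = (66 + (9*(1 + 2*9) - 7))*(4 - 1*(-3)) = (66 + (9*(1 + 18) - 7))*(4 + 3) = (66 + (9*19 - 7))*7 = (66 + (171 - 7))*7 = (66 + 164)*7 = 230*7 = 1610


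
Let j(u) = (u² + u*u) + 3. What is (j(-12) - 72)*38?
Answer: 8322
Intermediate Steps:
j(u) = 3 + 2*u² (j(u) = (u² + u²) + 3 = 2*u² + 3 = 3 + 2*u²)
(j(-12) - 72)*38 = ((3 + 2*(-12)²) - 72)*38 = ((3 + 2*144) - 72)*38 = ((3 + 288) - 72)*38 = (291 - 72)*38 = 219*38 = 8322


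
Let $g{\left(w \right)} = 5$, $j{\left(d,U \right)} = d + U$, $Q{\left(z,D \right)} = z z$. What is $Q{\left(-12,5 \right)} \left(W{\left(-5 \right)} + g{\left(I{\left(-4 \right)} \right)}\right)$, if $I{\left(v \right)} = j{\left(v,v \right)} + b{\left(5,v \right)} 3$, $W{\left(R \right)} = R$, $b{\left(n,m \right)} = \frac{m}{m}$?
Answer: $0$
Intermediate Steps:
$Q{\left(z,D \right)} = z^{2}$
$b{\left(n,m \right)} = 1$
$j{\left(d,U \right)} = U + d$
$I{\left(v \right)} = 3 + 2 v$ ($I{\left(v \right)} = \left(v + v\right) + 1 \cdot 3 = 2 v + 3 = 3 + 2 v$)
$Q{\left(-12,5 \right)} \left(W{\left(-5 \right)} + g{\left(I{\left(-4 \right)} \right)}\right) = \left(-12\right)^{2} \left(-5 + 5\right) = 144 \cdot 0 = 0$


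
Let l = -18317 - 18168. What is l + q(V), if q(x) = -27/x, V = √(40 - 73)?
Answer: -36485 + 9*I*√33/11 ≈ -36485.0 + 4.7001*I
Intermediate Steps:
V = I*√33 (V = √(-33) = I*√33 ≈ 5.7446*I)
l = -36485
l + q(V) = -36485 - 27*(-I*√33/33) = -36485 - (-9)*I*√33/11 = -36485 + 9*I*√33/11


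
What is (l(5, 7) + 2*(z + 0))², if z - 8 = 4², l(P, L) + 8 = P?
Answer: 2025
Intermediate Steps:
l(P, L) = -8 + P
z = 24 (z = 8 + 4² = 8 + 16 = 24)
(l(5, 7) + 2*(z + 0))² = ((-8 + 5) + 2*(24 + 0))² = (-3 + 2*24)² = (-3 + 48)² = 45² = 2025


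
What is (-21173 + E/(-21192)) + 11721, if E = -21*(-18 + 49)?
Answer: -66768711/7064 ≈ -9452.0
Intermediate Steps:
E = -651 (E = -21*31 = -651)
(-21173 + E/(-21192)) + 11721 = (-21173 - 651/(-21192)) + 11721 = (-21173 - 651*(-1/21192)) + 11721 = (-21173 + 217/7064) + 11721 = -149565855/7064 + 11721 = -66768711/7064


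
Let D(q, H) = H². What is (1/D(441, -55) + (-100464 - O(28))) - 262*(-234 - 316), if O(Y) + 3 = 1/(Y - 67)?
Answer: 5148314089/117975 ≈ 43639.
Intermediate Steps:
O(Y) = -3 + 1/(-67 + Y) (O(Y) = -3 + 1/(Y - 67) = -3 + 1/(-67 + Y))
(1/D(441, -55) + (-100464 - O(28))) - 262*(-234 - 316) = (1/((-55)²) + (-100464 - (202 - 3*28)/(-67 + 28))) - 262*(-234 - 316) = (1/3025 + (-100464 - (202 - 84)/(-39))) - 262*(-550) = (1/3025 + (-100464 - (-1)*118/39)) + 144100 = (1/3025 + (-100464 - 1*(-118/39))) + 144100 = (1/3025 + (-100464 + 118/39)) + 144100 = (1/3025 - 3917978/39) + 144100 = -11851883411/117975 + 144100 = 5148314089/117975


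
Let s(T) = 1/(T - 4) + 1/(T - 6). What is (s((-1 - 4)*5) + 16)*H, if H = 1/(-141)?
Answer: -14324/126759 ≈ -0.11300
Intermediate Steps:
H = -1/141 ≈ -0.0070922
s(T) = 1/(-6 + T) + 1/(-4 + T) (s(T) = 1/(-4 + T) + 1/(-6 + T) = 1/(-6 + T) + 1/(-4 + T))
(s((-1 - 4)*5) + 16)*H = (2*(-5 + (-1 - 4)*5)/(24 + ((-1 - 4)*5)**2 - 10*(-1 - 4)*5) + 16)*(-1/141) = (2*(-5 - 5*5)/(24 + (-5*5)**2 - (-50)*5) + 16)*(-1/141) = (2*(-5 - 25)/(24 + (-25)**2 - 10*(-25)) + 16)*(-1/141) = (2*(-30)/(24 + 625 + 250) + 16)*(-1/141) = (2*(-30)/899 + 16)*(-1/141) = (2*(1/899)*(-30) + 16)*(-1/141) = (-60/899 + 16)*(-1/141) = (14324/899)*(-1/141) = -14324/126759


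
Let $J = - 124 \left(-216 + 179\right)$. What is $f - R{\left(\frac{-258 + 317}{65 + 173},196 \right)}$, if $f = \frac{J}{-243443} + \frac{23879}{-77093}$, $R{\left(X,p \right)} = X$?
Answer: $- \frac{83064977549}{144087896302} \approx -0.57649$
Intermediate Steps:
$J = 4588$ ($J = \left(-124\right) \left(-37\right) = 4588$)
$f = - \frac{198931551}{605411329}$ ($f = \frac{4588}{-243443} + \frac{23879}{-77093} = 4588 \left(- \frac{1}{243443}\right) + 23879 \left(- \frac{1}{77093}\right) = - \frac{148}{7853} - \frac{23879}{77093} = - \frac{198931551}{605411329} \approx -0.32859$)
$f - R{\left(\frac{-258 + 317}{65 + 173},196 \right)} = - \frac{198931551}{605411329} - \frac{-258 + 317}{65 + 173} = - \frac{198931551}{605411329} - \frac{59}{238} = - \frac{83064977549}{144087896302}$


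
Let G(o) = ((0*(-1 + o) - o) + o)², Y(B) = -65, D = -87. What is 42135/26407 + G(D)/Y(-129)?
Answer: 42135/26407 ≈ 1.5956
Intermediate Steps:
G(o) = 0 (G(o) = ((0 - o) + o)² = (-o + o)² = 0² = 0)
42135/26407 + G(D)/Y(-129) = 42135/26407 + 0/(-65) = 42135*(1/26407) + 0*(-1/65) = 42135/26407 + 0 = 42135/26407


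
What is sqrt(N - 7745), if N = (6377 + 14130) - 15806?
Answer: 2*I*sqrt(761) ≈ 55.172*I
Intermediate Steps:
N = 4701 (N = 20507 - 15806 = 4701)
sqrt(N - 7745) = sqrt(4701 - 7745) = sqrt(-3044) = 2*I*sqrt(761)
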